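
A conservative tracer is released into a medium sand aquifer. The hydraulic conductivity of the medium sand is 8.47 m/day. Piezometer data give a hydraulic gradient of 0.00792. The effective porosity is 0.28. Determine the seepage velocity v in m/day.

0.240

Hydraulic gradient i = 0.00792.
Darcy flux q = K · i = 8.470 × 0.007920 = 0.06708 m/day.
Seepage velocity v = q / n_e = 0.06708 / 0.28 = 0.2396 m/day.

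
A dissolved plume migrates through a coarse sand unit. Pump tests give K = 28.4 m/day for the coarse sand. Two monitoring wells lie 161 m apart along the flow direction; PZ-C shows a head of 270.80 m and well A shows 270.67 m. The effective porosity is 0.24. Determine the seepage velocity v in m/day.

0.0955

Hydraulic gradient i = (270.80 − 270.67) / 161 = 0.13 / 161 = 0.0008075.
Darcy flux q = K · i = 28.40 × 0.0008075 = 0.02293 m/day.
Seepage velocity v = q / n_e = 0.02293 / 0.24 = 0.09555 m/day.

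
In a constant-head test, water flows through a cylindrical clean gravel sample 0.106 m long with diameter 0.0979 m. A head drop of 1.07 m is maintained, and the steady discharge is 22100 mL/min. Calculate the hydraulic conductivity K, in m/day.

Cross-sectional area A = π·(d/2)² = π × (0.0979/2)² = 0.007528 m².
Convert discharge: 22100 mL/min = 0.0003683 m³/s.
Darcy's law rearranged: K = Q·L / (A·Δh) = 0.0003683 × 0.106 / (0.007528 × 1.07) = 0.004847 m/s = 418.8 m/day.

419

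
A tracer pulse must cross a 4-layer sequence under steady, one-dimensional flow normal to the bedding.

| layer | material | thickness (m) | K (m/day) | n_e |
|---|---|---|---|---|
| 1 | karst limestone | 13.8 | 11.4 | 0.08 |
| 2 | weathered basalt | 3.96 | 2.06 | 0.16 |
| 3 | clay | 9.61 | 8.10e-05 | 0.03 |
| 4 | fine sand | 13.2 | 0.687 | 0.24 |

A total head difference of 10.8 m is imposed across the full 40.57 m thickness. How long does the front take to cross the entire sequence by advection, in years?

With flow normal to the layers, continuity requires the same specific discharge q through every layer.
Σ(b_i/K_i) = 13.8/11.4 + 3.96/2.06 + 9.61/8.10e-05 + 13.2/0.687 = 1.187e+05 d.
q = Δh / Σ(b_i/K_i) = 10.8 / 1.187e+05 = 9.101e-05 m/day.
In each layer the seepage velocity is v_i = q/n_i, so the layer transit time is t_i = b_i·n_i / q:
  layer 1 (karst limestone): t_1 = 13.8 × 0.08 / 9.101e-05 = 12130 d
  layer 2 (weathered basalt): t_2 = 3.96 × 0.16 / 9.101e-05 = 6962 d
  layer 3 (clay): t_3 = 9.61 × 0.03 / 9.101e-05 = 3168 d
  layer 4 (fine sand): t_4 = 13.2 × 0.24 / 9.101e-05 = 34808 d
Total t = Σ t_i = 57068 days = 156.2 years.

156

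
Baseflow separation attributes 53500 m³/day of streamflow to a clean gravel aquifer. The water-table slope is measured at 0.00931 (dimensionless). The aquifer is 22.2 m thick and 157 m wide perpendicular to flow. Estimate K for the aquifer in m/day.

1650

Cross-sectional area A = 157 × 22.2 = 3485 m².
Hydraulic gradient i = 0.00931.
From Q = K·A·i, K = Q / (A·i) = 53500 / (3485 × 0.009310) = 1649 m/day.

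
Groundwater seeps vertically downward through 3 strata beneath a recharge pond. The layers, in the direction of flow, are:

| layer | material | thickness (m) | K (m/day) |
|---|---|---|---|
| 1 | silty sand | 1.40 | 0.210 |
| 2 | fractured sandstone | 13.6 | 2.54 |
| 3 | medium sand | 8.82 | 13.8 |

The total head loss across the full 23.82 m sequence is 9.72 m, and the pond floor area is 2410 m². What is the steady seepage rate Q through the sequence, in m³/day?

Flow is perpendicular to layering, so the layers act in series and the equivalent K is the thickness-weighted harmonic mean.
Total thickness L = 1.40 + 13.6 + 8.82 = 23.82 m.
Σ(b_i/K_i) = 1.40/0.210 + 13.6/2.54 + 8.82/13.8 = 12.66 d.
K_eq = L / Σ(b_i/K_i) = 23.82 / 12.66 = 1.881 m/day.
Q = K_eq · A · (Δh/L) = 1.881 × 2410 × (9.72/23.82) = 1850 m³/day.

1850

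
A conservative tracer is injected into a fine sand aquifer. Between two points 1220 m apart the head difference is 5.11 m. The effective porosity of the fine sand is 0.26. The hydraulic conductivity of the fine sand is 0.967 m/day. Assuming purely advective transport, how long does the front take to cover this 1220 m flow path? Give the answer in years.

214

Hydraulic gradient i = Δh / L = 5.11 / 1220 = 0.004189.
Darcy flux q = K · i = 0.9670 × 0.004189 = 0.004050 m/day.
Seepage velocity v = q / n_e = 0.004050 / 0.26 = 0.01558 m/day.
Travel time t = L / v = 1220 / 0.01558 = 78315 days = 214.4 years.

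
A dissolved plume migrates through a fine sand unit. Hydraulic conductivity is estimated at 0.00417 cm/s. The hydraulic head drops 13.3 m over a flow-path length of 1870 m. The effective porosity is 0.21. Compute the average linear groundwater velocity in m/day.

0.122

Convert K: 0.00417 cm/s × 864 = 3.603 m/day.
Hydraulic gradient i = Δh / L = 13.3 / 1870 = 0.007112.
Darcy flux q = K · i = 3.603 × 0.007112 = 0.02562 m/day.
Seepage velocity v = q / n_e = 0.02562 / 0.21 = 0.1220 m/day.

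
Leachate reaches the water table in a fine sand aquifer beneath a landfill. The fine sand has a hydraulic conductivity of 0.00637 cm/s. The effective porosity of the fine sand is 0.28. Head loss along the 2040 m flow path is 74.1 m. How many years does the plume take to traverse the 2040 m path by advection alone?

7.82

Convert K: 0.00637 cm/s × 864 = 5.504 m/day.
Hydraulic gradient i = Δh / L = 74.1 / 2040 = 0.03632.
Darcy flux q = K · i = 5.504 × 0.03632 = 0.1999 m/day.
Seepage velocity v = q / n_e = 0.1999 / 0.28 = 0.7140 m/day.
Travel time t = L / v = 2040 / 0.7140 = 2857 days = 7.823 years.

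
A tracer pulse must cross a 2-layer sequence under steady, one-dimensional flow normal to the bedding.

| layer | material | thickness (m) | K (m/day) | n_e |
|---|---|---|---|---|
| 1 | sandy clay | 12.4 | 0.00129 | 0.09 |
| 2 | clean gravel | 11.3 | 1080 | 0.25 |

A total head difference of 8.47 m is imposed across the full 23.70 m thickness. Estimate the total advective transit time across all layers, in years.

With flow normal to the layers, continuity requires the same specific discharge q through every layer.
Σ(b_i/K_i) = 12.4/0.00129 + 11.3/1080 = 9612 d.
q = Δh / Σ(b_i/K_i) = 8.47 / 9612 = 0.0008812 m/day.
In each layer the seepage velocity is v_i = q/n_i, so the layer transit time is t_i = b_i·n_i / q:
  layer 1 (sandy clay): t_1 = 12.4 × 0.09 / 0.0008812 = 1267 d
  layer 2 (clean gravel): t_2 = 11.3 × 0.25 / 0.0008812 = 3206 d
Total t = Σ t_i = 4473 days = 12.25 years.

12.2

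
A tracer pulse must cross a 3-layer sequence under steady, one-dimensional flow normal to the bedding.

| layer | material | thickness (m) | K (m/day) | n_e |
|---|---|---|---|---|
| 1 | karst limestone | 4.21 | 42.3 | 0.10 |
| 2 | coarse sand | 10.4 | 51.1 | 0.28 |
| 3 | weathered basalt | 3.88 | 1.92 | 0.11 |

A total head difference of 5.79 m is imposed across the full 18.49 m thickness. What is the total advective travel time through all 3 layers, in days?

With flow normal to the layers, continuity requires the same specific discharge q through every layer.
Σ(b_i/K_i) = 4.21/42.3 + 10.4/51.1 + 3.88/1.92 = 2.324 d.
q = Δh / Σ(b_i/K_i) = 5.79 / 2.324 = 2.492 m/day.
In each layer the seepage velocity is v_i = q/n_i, so the layer transit time is t_i = b_i·n_i / q:
  layer 1 (karst limestone): t_1 = 4.21 × 0.10 / 2.492 = 0.1690 d
  layer 2 (coarse sand): t_2 = 10.4 × 0.28 / 2.492 = 1.169 d
  layer 3 (weathered basalt): t_3 = 3.88 × 0.11 / 2.492 = 0.1713 d
Total t = Σ t_i = 1.509 days.

1.51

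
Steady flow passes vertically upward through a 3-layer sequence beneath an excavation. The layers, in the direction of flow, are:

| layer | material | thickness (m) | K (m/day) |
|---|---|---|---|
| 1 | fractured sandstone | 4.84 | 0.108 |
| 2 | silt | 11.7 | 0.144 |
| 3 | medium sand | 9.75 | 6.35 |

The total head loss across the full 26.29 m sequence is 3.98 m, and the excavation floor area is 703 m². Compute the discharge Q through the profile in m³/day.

21.9

Flow is perpendicular to layering, so the layers act in series and the equivalent K is the thickness-weighted harmonic mean.
Total thickness L = 4.84 + 11.7 + 9.75 = 26.29 m.
Σ(b_i/K_i) = 4.84/0.108 + 11.7/0.144 + 9.75/6.35 = 127.6 d.
K_eq = L / Σ(b_i/K_i) = 26.29 / 127.6 = 0.2060 m/day.
Q = K_eq · A · (Δh/L) = 0.2060 × 703 × (3.98/26.29) = 21.93 m³/day.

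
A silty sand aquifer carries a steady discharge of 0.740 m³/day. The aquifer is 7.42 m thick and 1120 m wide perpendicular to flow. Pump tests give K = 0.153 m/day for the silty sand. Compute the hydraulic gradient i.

Cross-sectional area A = 1120 × 7.42 = 8310 m².
From Q = K·A·i, i = Q / (K·A) = 0.740 / (0.1530 × 8310) = 0.0005820.

0.000582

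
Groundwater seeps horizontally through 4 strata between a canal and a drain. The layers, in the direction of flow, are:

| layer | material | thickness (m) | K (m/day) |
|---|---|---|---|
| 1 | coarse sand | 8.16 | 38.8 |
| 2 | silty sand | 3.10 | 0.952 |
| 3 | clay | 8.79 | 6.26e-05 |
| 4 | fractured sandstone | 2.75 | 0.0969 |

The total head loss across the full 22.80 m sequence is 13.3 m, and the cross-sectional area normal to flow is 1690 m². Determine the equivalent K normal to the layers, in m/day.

Flow is perpendicular to layering, so the layers act in series and the equivalent K is the thickness-weighted harmonic mean.
Total thickness L = 8.16 + 3.10 + 8.79 + 2.75 = 22.80 m.
Σ(b_i/K_i) = 8.16/38.8 + 3.10/0.952 + 8.79/6.26e-05 + 2.75/0.0969 = 1.404e+05 d.
K_eq = L / Σ(b_i/K_i) = 22.80 / 1.404e+05 = 0.0001623 m/day.

0.000162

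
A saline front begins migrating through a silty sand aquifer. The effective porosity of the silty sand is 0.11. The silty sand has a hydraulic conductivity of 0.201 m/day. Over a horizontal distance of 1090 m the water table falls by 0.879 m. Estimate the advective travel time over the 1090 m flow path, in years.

Hydraulic gradient i = Δh / L = 0.879 / 1090 = 0.0008064.
Darcy flux q = K · i = 0.2010 × 0.0008064 = 0.0001621 m/day.
Seepage velocity v = q / n_e = 0.0001621 / 0.11 = 0.001474 m/day.
Travel time t = L / v = 1090 / 0.001474 = 7.397e+05 days = 2025 years.

2030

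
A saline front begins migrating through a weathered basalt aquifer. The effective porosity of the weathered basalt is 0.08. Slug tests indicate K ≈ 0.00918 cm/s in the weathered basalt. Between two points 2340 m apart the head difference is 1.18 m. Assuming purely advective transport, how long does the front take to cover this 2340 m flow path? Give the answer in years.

128

Convert K: 0.00918 cm/s × 864 = 7.932 m/day.
Hydraulic gradient i = Δh / L = 1.18 / 2340 = 0.0005043.
Darcy flux q = K · i = 7.932 × 0.0005043 = 0.004000 m/day.
Seepage velocity v = q / n_e = 0.004000 / 0.08 = 0.05000 m/day.
Travel time t = L / v = 2340 / 0.05000 = 46804 days = 128.1 years.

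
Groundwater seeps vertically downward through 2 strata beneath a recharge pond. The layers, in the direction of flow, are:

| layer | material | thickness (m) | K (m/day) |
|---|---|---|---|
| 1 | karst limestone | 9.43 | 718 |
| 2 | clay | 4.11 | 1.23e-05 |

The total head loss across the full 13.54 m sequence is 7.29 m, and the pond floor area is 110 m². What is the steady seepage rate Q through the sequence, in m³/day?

0.00240

Flow is perpendicular to layering, so the layers act in series and the equivalent K is the thickness-weighted harmonic mean.
Total thickness L = 9.43 + 4.11 = 13.54 m.
Σ(b_i/K_i) = 9.43/718 + 4.11/1.23e-05 = 3.341e+05 d.
K_eq = L / Σ(b_i/K_i) = 13.54 / 3.341e+05 = 4.052e-05 m/day.
Q = K_eq · A · (Δh/L) = 4.052e-05 × 110 × (7.29/13.54) = 0.002400 m³/day.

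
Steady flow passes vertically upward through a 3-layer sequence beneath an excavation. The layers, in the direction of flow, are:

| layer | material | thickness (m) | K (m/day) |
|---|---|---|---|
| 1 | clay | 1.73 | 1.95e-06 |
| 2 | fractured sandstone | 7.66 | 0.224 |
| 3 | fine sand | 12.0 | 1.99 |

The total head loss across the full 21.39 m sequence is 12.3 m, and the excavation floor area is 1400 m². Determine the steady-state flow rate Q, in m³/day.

Flow is perpendicular to layering, so the layers act in series and the equivalent K is the thickness-weighted harmonic mean.
Total thickness L = 1.73 + 7.66 + 12.0 = 21.39 m.
Σ(b_i/K_i) = 1.73/1.95e-06 + 7.66/0.224 + 12.0/1.99 = 8.872e+05 d.
K_eq = L / Σ(b_i/K_i) = 21.39 / 8.872e+05 = 2.411e-05 m/day.
Q = K_eq · A · (Δh/L) = 2.411e-05 × 1400 × (12.3/21.39) = 0.01941 m³/day.

0.0194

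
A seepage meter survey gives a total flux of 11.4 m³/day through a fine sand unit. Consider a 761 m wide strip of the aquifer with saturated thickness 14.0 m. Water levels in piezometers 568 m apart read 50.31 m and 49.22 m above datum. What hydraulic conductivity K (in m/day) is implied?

0.558

Cross-sectional area A = 761 × 14.0 = 10654 m².
Hydraulic gradient i = (50.31 − 49.22) / 568 = 1.09 / 568 = 0.001919.
From Q = K·A·i, K = Q / (A·i) = 11.4 / (10654 × 0.001919) = 0.5576 m/day.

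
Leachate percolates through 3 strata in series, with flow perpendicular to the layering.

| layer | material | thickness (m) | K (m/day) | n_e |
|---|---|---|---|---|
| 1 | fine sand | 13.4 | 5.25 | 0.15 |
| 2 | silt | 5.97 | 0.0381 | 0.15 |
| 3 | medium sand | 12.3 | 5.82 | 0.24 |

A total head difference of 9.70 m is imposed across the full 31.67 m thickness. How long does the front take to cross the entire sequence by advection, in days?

97.4

With flow normal to the layers, continuity requires the same specific discharge q through every layer.
Σ(b_i/K_i) = 13.4/5.25 + 5.97/0.0381 + 12.3/5.82 = 161.4 d.
q = Δh / Σ(b_i/K_i) = 9.70 / 161.4 = 0.06011 m/day.
In each layer the seepage velocity is v_i = q/n_i, so the layer transit time is t_i = b_i·n_i / q:
  layer 1 (fine sand): t_1 = 13.4 × 0.15 / 0.06011 = 33.44 d
  layer 2 (silt): t_2 = 5.97 × 0.15 / 0.06011 = 14.90 d
  layer 3 (medium sand): t_3 = 12.3 × 0.24 / 0.06011 = 49.11 d
Total t = Σ t_i = 97.44 days.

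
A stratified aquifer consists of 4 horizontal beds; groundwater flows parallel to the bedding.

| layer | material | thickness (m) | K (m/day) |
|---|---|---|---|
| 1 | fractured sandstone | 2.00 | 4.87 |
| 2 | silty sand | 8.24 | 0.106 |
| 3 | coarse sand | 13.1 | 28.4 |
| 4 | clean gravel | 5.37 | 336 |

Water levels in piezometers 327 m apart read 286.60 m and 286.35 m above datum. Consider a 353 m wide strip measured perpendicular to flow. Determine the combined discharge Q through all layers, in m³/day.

Flow is parallel to layering, so each bed carries its own Darcy discharge and the transmissivities add.
Σ(K_i·b_i) = 4.87×2.00 + 0.106×8.24 + 28.4×13.1 + 336×5.37 = 2187 m²/day.
Hydraulic gradient i = (286.60 − 286.35) / 327 = 0.25 / 327 = 0.0007645.
Q = Σ(K_i·b_i) · W · i = 2187 × 353 × 0.0007645 = 590.2 m³/day.

590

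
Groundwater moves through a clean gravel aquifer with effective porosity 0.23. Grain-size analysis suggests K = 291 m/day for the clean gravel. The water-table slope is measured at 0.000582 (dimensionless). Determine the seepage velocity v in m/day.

0.736

Hydraulic gradient i = 0.000582.
Darcy flux q = K · i = 291.0 × 0.0005820 = 0.1694 m/day.
Seepage velocity v = q / n_e = 0.1694 / 0.23 = 0.7364 m/day.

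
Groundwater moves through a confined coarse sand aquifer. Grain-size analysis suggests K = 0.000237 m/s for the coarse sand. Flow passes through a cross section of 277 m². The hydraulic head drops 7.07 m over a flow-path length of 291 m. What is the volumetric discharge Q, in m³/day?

Convert K: 0.000237 m/s × 86400 = 20.48 m/day.
Hydraulic gradient i = Δh / L = 7.07 / 291 = 0.02430.
Darcy's law: Q = K · A · i = 20.48 × 277.0 × 0.02430 = 137.8 m³/day.

138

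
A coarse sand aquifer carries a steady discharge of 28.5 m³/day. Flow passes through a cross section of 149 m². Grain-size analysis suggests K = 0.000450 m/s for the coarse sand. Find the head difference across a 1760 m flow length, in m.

8.66

Convert K: 0.000450 m/s × 86400 = 38.88 m/day.
From Q = K·A·i, i = Q / (K·A) = 28.5 / (38.88 × 149.0) = 0.004920.
Head loss Δh = i · L = 0.004920 × 1760 = 8.659 m.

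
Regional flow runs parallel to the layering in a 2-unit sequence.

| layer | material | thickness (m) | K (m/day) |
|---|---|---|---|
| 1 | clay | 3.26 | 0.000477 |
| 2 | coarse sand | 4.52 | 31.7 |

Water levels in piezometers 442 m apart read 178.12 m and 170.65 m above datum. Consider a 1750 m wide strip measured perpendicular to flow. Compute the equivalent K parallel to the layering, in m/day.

Flow is parallel to layering, so each bed carries its own Darcy discharge and the transmissivities add.
Σ(K_i·b_i) = 0.000477×3.26 + 31.7×4.52 = 143.3 m²/day.
Total thickness b = 7.780 m, so K_eq = Σ(K_i·b_i)/b = 18.42 m/day.

18.4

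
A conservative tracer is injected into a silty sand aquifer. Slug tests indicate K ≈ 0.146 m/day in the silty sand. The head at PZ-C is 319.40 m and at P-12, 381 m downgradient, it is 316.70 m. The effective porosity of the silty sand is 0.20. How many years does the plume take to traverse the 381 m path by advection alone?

Hydraulic gradient i = (319.40 − 316.70) / 381 = 2.7 / 381 = 0.007087.
Darcy flux q = K · i = 0.1460 × 0.007087 = 0.001035 m/day.
Seepage velocity v = q / n_e = 0.001035 / 0.20 = 0.005173 m/day.
Travel time t = L / v = 381 / 0.005173 = 73648 days = 201.6 years.

202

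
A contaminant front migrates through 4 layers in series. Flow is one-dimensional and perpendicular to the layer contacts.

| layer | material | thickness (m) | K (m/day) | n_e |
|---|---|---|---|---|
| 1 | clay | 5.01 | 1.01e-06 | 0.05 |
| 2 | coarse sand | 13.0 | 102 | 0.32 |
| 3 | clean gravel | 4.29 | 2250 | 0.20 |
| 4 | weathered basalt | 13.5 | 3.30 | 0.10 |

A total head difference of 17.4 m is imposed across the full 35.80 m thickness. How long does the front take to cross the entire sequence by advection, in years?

5170

With flow normal to the layers, continuity requires the same specific discharge q through every layer.
Σ(b_i/K_i) = 5.01/1.01e-06 + 13.0/102 + 4.29/2250 + 13.5/3.30 = 4.960e+06 d.
q = Δh / Σ(b_i/K_i) = 17.4 / 4.960e+06 = 3.508e-06 m/day.
In each layer the seepage velocity is v_i = q/n_i, so the layer transit time is t_i = b_i·n_i / q:
  layer 1 (clay): t_1 = 5.01 × 0.05 / 3.508e-06 = 71413 d
  layer 2 (coarse sand): t_2 = 13.0 × 0.32 / 3.508e-06 = 1.186e+06 d
  layer 3 (clean gravel): t_3 = 4.29 × 0.20 / 3.508e-06 = 2.446e+05 d
  layer 4 (weathered basalt): t_4 = 13.5 × 0.10 / 3.508e-06 = 3.849e+05 d
Total t = Σ t_i = 1.887e+06 days = 5166 years.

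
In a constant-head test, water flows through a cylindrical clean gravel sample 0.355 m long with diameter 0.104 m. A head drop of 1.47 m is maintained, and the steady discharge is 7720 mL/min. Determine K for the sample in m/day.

Cross-sectional area A = π·(d/2)² = π × (0.104/2)² = 0.008495 m².
Convert discharge: 7720 mL/min = 0.0001287 m³/s.
Darcy's law rearranged: K = Q·L / (A·Δh) = 0.0001287 × 0.355 / (0.008495 × 1.47) = 0.003658 m/s = 316.0 m/day.

316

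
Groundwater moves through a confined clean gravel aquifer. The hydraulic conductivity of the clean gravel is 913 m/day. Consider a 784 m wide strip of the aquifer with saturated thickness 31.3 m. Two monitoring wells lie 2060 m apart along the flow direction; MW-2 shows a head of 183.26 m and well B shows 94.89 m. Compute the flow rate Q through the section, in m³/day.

961000

Cross-sectional area A = 784 × 31.3 = 24539 m².
Hydraulic gradient i = (183.26 − 94.89) / 2060 = 88.37 / 2060 = 0.04290.
Darcy's law: Q = K · A · i = 913.0 × 24539 × 0.04290 = 9.611e+05 m³/day.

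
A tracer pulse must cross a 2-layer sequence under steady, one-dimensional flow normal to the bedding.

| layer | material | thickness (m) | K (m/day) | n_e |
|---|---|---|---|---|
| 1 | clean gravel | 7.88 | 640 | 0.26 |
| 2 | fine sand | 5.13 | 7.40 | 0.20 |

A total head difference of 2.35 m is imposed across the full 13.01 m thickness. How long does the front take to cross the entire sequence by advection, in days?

0.923

With flow normal to the layers, continuity requires the same specific discharge q through every layer.
Σ(b_i/K_i) = 7.88/640 + 5.13/7.40 = 0.7056 d.
q = Δh / Σ(b_i/K_i) = 2.35 / 0.7056 = 3.331 m/day.
In each layer the seepage velocity is v_i = q/n_i, so the layer transit time is t_i = b_i·n_i / q:
  layer 1 (clean gravel): t_1 = 7.88 × 0.26 / 3.331 = 0.6151 d
  layer 2 (fine sand): t_2 = 5.13 × 0.20 / 3.331 = 0.3080 d
Total t = Σ t_i = 0.9232 days.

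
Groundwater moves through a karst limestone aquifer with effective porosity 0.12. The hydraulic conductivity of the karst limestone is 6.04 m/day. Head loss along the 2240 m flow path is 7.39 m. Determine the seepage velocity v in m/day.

Hydraulic gradient i = Δh / L = 7.39 / 2240 = 0.003299.
Darcy flux q = K · i = 6.040 × 0.003299 = 0.01993 m/day.
Seepage velocity v = q / n_e = 0.01993 / 0.12 = 0.1661 m/day.

0.166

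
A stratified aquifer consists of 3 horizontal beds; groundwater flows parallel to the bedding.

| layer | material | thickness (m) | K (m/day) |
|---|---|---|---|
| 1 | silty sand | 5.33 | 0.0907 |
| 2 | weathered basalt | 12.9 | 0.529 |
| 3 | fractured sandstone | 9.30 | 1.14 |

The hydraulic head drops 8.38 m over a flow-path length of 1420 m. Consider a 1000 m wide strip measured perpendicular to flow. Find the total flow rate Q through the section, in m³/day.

106

Flow is parallel to layering, so each bed carries its own Darcy discharge and the transmissivities add.
Σ(K_i·b_i) = 0.0907×5.33 + 0.529×12.9 + 1.14×9.30 = 17.91 m²/day.
Hydraulic gradient i = Δh / L = 8.38 / 1420 = 0.005901.
Q = Σ(K_i·b_i) · W · i = 17.91 × 1000 × 0.005901 = 105.7 m³/day.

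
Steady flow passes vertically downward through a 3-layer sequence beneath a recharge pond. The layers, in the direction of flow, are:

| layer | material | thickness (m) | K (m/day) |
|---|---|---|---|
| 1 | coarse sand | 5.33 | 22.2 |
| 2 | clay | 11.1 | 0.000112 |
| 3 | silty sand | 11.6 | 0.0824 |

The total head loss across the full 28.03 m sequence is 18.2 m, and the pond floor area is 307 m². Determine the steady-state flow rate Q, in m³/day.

0.0563

Flow is perpendicular to layering, so the layers act in series and the equivalent K is the thickness-weighted harmonic mean.
Total thickness L = 5.33 + 11.1 + 11.6 = 28.03 m.
Σ(b_i/K_i) = 5.33/22.2 + 11.1/0.000112 + 11.6/0.0824 = 99248 d.
K_eq = L / Σ(b_i/K_i) = 28.03 / 99248 = 0.0002824 m/day.
Q = K_eq · A · (Δh/L) = 0.0002824 × 307 × (18.2/28.03) = 0.05630 m³/day.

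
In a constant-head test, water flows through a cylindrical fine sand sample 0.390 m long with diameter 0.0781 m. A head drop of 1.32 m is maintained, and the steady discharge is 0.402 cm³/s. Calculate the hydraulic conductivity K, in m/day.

Cross-sectional area A = π·(d/2)² = π × (0.0781/2)² = 0.004791 m².
Convert discharge: 0.402 cm³/s = 4.020e-07 m³/s.
Darcy's law rearranged: K = Q·L / (A·Δh) = 4.020e-07 × 0.390 / (0.004791 × 1.32) = 2.479e-05 m/s = 2.142 m/day.

2.14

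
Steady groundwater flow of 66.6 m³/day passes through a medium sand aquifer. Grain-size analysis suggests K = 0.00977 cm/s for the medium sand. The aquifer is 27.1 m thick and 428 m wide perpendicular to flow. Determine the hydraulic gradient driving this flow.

0.000680

Convert K: 0.00977 cm/s × 864 = 8.441 m/day.
Cross-sectional area A = 428 × 27.1 = 11599 m².
From Q = K·A·i, i = Q / (K·A) = 66.6 / (8.441 × 11599) = 0.0006802.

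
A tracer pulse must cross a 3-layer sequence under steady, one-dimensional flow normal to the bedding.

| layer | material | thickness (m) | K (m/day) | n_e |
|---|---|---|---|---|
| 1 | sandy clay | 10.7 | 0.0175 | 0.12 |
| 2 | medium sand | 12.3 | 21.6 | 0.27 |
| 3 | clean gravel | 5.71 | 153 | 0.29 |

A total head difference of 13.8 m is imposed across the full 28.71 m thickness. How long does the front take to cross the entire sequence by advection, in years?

0.760

With flow normal to the layers, continuity requires the same specific discharge q through every layer.
Σ(b_i/K_i) = 10.7/0.0175 + 12.3/21.6 + 5.71/153 = 612.0 d.
q = Δh / Σ(b_i/K_i) = 13.8 / 612.0 = 0.02255 m/day.
In each layer the seepage velocity is v_i = q/n_i, so the layer transit time is t_i = b_i·n_i / q:
  layer 1 (sandy clay): t_1 = 10.7 × 0.12 / 0.02255 = 56.95 d
  layer 2 (medium sand): t_2 = 12.3 × 0.27 / 0.02255 = 147.3 d
  layer 3 (clean gravel): t_3 = 5.71 × 0.29 / 0.02255 = 73.44 d
Total t = Σ t_i = 277.7 days = 0.7602 years.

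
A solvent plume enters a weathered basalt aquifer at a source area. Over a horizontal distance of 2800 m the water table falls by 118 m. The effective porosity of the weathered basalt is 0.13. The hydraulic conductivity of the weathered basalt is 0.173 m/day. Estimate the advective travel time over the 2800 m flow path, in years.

137

Hydraulic gradient i = Δh / L = 118 / 2800 = 0.04214.
Darcy flux q = K · i = 0.1730 × 0.04214 = 0.007291 m/day.
Seepage velocity v = q / n_e = 0.007291 / 0.13 = 0.05608 m/day.
Travel time t = L / v = 2800 / 0.05608 = 49927 days = 136.7 years.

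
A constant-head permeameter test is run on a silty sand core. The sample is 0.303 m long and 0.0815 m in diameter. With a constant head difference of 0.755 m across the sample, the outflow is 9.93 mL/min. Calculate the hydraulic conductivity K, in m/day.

Cross-sectional area A = π·(d/2)² = π × (0.0815/2)² = 0.005217 m².
Convert discharge: 9.93 mL/min = 1.655e-07 m³/s.
Darcy's law rearranged: K = Q·L / (A·Δh) = 1.655e-07 × 0.303 / (0.005217 × 0.755) = 1.273e-05 m/s = 1.100 m/day.

1.10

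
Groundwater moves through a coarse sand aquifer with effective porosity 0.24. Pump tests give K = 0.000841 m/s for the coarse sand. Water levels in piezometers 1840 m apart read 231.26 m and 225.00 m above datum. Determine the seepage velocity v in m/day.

1.03

Convert K: 0.000841 m/s × 86400 = 72.66 m/day.
Hydraulic gradient i = (231.26 − 225.00) / 1840 = 6.26 / 1840 = 0.003402.
Darcy flux q = K · i = 72.66 × 0.003402 = 0.2472 m/day.
Seepage velocity v = q / n_e = 0.2472 / 0.24 = 1.030 m/day.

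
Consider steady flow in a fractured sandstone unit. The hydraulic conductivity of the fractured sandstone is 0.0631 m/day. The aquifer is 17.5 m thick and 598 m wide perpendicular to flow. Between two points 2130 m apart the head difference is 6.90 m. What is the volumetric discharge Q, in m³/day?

Cross-sectional area A = 598 × 17.5 = 10465 m².
Hydraulic gradient i = Δh / L = 6.90 / 2130 = 0.003239.
Darcy's law: Q = K · A · i = 0.06310 × 10465 × 0.003239 = 2.139 m³/day.

2.14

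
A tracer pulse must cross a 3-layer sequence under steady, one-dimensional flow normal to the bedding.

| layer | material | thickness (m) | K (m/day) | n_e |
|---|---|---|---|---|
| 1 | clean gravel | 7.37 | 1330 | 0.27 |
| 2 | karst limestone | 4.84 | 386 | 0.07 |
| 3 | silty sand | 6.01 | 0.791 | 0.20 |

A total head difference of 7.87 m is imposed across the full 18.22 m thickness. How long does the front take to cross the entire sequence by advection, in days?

3.42

With flow normal to the layers, continuity requires the same specific discharge q through every layer.
Σ(b_i/K_i) = 7.37/1330 + 4.84/386 + 6.01/0.791 = 7.616 d.
q = Δh / Σ(b_i/K_i) = 7.87 / 7.616 = 1.033 m/day.
In each layer the seepage velocity is v_i = q/n_i, so the layer transit time is t_i = b_i·n_i / q:
  layer 1 (clean gravel): t_1 = 7.37 × 0.27 / 1.033 = 1.926 d
  layer 2 (karst limestone): t_2 = 4.84 × 0.07 / 1.033 = 0.3279 d
  layer 3 (silty sand): t_3 = 6.01 × 0.20 / 1.033 = 1.163 d
Total t = Σ t_i = 3.417 days.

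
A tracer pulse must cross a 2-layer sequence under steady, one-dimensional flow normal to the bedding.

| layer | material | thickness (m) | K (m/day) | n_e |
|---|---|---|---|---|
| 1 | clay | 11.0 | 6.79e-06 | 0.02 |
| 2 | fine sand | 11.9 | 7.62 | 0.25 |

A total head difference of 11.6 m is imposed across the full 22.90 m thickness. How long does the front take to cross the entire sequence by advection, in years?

1220

With flow normal to the layers, continuity requires the same specific discharge q through every layer.
Σ(b_i/K_i) = 11.0/6.79e-06 + 11.9/7.62 = 1.620e+06 d.
q = Δh / Σ(b_i/K_i) = 11.6 / 1.620e+06 = 7.160e-06 m/day.
In each layer the seepage velocity is v_i = q/n_i, so the layer transit time is t_i = b_i·n_i / q:
  layer 1 (clay): t_1 = 11.0 × 0.02 / 7.160e-06 = 30725 d
  layer 2 (fine sand): t_2 = 11.9 × 0.25 / 7.160e-06 = 4.155e+05 d
Total t = Σ t_i = 4.462e+05 days = 1222 years.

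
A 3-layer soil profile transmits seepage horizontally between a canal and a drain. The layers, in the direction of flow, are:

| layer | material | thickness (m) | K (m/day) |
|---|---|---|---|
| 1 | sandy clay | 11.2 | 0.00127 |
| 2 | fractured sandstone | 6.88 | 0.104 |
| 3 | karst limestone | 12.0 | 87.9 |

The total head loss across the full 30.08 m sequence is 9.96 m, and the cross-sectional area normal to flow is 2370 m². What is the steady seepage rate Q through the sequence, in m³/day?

2.66

Flow is perpendicular to layering, so the layers act in series and the equivalent K is the thickness-weighted harmonic mean.
Total thickness L = 11.2 + 6.88 + 12.0 = 30.08 m.
Σ(b_i/K_i) = 11.2/0.00127 + 6.88/0.104 + 12.0/87.9 = 8885 d.
K_eq = L / Σ(b_i/K_i) = 30.08 / 8885 = 0.003385 m/day.
Q = K_eq · A · (Δh/L) = 0.003385 × 2370 × (9.96/30.08) = 2.657 m³/day.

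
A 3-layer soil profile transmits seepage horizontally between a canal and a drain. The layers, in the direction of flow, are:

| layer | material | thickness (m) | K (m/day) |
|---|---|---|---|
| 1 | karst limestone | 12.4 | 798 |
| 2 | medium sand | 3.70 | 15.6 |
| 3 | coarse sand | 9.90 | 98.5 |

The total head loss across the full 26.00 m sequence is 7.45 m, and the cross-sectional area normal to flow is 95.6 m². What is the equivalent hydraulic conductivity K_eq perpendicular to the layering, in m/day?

Flow is perpendicular to layering, so the layers act in series and the equivalent K is the thickness-weighted harmonic mean.
Total thickness L = 12.4 + 3.70 + 9.90 = 26.00 m.
Σ(b_i/K_i) = 12.4/798 + 3.70/15.6 + 9.90/98.5 = 0.3532 d.
K_eq = L / Σ(b_i/K_i) = 26.00 / 0.3532 = 73.61 m/day.

73.6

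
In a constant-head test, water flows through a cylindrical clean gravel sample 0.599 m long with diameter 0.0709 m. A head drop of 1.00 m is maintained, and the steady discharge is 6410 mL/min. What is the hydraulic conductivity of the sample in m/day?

Cross-sectional area A = π·(d/2)² = π × (0.0709/2)² = 0.003948 m².
Convert discharge: 6410 mL/min = 0.0001068 m³/s.
Darcy's law rearranged: K = Q·L / (A·Δh) = 0.0001068 × 0.599 / (0.003948 × 1.00) = 0.01621 m/s = 1400 m/day.

1400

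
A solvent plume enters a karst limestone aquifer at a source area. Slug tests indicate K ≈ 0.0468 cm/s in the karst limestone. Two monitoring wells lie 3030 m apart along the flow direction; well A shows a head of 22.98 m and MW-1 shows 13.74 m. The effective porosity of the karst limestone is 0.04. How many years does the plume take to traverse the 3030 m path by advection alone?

Convert K: 0.0468 cm/s × 864 = 40.44 m/day.
Hydraulic gradient i = (22.98 − 13.74) / 3030 = 9.24 / 3030 = 0.003050.
Darcy flux q = K · i = 40.44 × 0.003050 = 0.1233 m/day.
Seepage velocity v = q / n_e = 0.1233 / 0.04 = 3.083 m/day.
Travel time t = L / v = 3030 / 3.083 = 982.9 days = 2.691 years.

2.69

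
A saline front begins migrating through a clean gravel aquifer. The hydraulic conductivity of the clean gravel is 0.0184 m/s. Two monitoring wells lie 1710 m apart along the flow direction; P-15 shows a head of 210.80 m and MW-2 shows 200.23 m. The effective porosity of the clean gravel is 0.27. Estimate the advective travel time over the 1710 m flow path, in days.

Convert K: 0.0184 m/s × 86400 = 1590 m/day.
Hydraulic gradient i = (210.80 − 200.23) / 1710 = 10.57 / 1710 = 0.006181.
Darcy flux q = K · i = 1590 × 0.006181 = 9.827 m/day.
Seepage velocity v = q / n_e = 9.827 / 0.27 = 36.40 m/day.
Travel time t = L / v = 1710 / 36.40 = 46.98 days.

47.0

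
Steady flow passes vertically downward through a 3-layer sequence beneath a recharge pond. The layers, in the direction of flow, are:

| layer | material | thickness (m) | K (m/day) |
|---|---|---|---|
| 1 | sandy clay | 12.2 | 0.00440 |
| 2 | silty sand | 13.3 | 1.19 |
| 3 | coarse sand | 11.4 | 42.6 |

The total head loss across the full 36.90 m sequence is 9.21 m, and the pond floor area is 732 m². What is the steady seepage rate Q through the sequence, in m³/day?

Flow is perpendicular to layering, so the layers act in series and the equivalent K is the thickness-weighted harmonic mean.
Total thickness L = 12.2 + 13.3 + 11.4 = 36.90 m.
Σ(b_i/K_i) = 12.2/0.00440 + 13.3/1.19 + 11.4/42.6 = 2784 d.
K_eq = L / Σ(b_i/K_i) = 36.90 / 2784 = 0.01325 m/day.
Q = K_eq · A · (Δh/L) = 0.01325 × 732 × (9.21/36.90) = 2.421 m³/day.

2.42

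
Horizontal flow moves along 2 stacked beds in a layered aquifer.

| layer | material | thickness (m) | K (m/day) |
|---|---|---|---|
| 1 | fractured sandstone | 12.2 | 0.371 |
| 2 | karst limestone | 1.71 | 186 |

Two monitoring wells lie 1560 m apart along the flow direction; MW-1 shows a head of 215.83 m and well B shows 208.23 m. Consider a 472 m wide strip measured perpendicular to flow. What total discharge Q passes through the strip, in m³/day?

742

Flow is parallel to layering, so each bed carries its own Darcy discharge and the transmissivities add.
Σ(K_i·b_i) = 0.371×12.2 + 186×1.71 = 322.6 m²/day.
Hydraulic gradient i = (215.83 − 208.23) / 1560 = 7.6 / 1560 = 0.004872.
Q = Σ(K_i·b_i) · W · i = 322.6 × 472 × 0.004872 = 741.8 m³/day.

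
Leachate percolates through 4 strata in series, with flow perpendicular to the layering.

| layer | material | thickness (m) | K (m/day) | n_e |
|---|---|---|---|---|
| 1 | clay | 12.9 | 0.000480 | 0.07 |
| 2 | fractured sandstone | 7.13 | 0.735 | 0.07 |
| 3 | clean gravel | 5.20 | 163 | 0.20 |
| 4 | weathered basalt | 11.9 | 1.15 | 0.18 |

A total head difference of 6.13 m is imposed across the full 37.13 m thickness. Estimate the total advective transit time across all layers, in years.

55.1

With flow normal to the layers, continuity requires the same specific discharge q through every layer.
Σ(b_i/K_i) = 12.9/0.000480 + 7.13/0.735 + 5.20/163 + 11.9/1.15 = 26895 d.
q = Δh / Σ(b_i/K_i) = 6.13 / 26895 = 0.0002279 m/day.
In each layer the seepage velocity is v_i = q/n_i, so the layer transit time is t_i = b_i·n_i / q:
  layer 1 (clay): t_1 = 12.9 × 0.07 / 0.0002279 = 3962 d
  layer 2 (fractured sandstone): t_2 = 7.13 × 0.07 / 0.0002279 = 2190 d
  layer 3 (clean gravel): t_3 = 5.20 × 0.20 / 0.0002279 = 4563 d
  layer 4 (weathered basalt): t_4 = 11.9 × 0.18 / 0.0002279 = 9398 d
Total t = Σ t_i = 20113 days = 55.07 years.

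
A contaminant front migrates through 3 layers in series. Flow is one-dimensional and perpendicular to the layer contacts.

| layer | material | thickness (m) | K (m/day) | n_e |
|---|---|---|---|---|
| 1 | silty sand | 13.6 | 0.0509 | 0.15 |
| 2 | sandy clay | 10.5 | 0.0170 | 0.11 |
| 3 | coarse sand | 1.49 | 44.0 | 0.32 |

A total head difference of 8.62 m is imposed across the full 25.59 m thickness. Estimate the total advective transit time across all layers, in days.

With flow normal to the layers, continuity requires the same specific discharge q through every layer.
Σ(b_i/K_i) = 13.6/0.0509 + 10.5/0.0170 + 1.49/44.0 = 884.9 d.
q = Δh / Σ(b_i/K_i) = 8.62 / 884.9 = 0.009742 m/day.
In each layer the seepage velocity is v_i = q/n_i, so the layer transit time is t_i = b_i·n_i / q:
  layer 1 (silty sand): t_1 = 13.6 × 0.15 / 0.009742 = 209.4 d
  layer 2 (sandy clay): t_2 = 10.5 × 0.11 / 0.009742 = 118.6 d
  layer 3 (coarse sand): t_3 = 1.49 × 0.32 / 0.009742 = 48.95 d
Total t = Σ t_i = 376.9 days.

377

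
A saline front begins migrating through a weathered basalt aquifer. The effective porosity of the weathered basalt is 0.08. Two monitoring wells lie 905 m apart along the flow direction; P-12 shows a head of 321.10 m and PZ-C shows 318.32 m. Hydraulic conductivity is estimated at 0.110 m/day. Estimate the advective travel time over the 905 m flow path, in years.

Hydraulic gradient i = (321.10 − 318.32) / 905 = 2.78 / 905 = 0.003072.
Darcy flux q = K · i = 0.1100 × 0.003072 = 0.0003379 m/day.
Seepage velocity v = q / n_e = 0.0003379 / 0.08 = 0.004224 m/day.
Travel time t = L / v = 905 / 0.004224 = 2.143e+05 days = 586.6 years.

587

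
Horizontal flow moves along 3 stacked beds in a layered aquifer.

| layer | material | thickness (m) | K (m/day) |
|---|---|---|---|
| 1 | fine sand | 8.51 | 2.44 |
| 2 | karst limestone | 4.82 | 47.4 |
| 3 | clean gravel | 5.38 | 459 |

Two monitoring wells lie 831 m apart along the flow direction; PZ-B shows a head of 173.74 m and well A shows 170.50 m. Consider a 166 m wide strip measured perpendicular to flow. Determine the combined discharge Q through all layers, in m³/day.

Flow is parallel to layering, so each bed carries its own Darcy discharge and the transmissivities add.
Σ(K_i·b_i) = 2.44×8.51 + 47.4×4.82 + 459×5.38 = 2719 m²/day.
Hydraulic gradient i = (173.74 − 170.50) / 831 = 3.24 / 831 = 0.003899.
Q = Σ(K_i·b_i) · W · i = 2719 × 166 × 0.003899 = 1760 m³/day.

1760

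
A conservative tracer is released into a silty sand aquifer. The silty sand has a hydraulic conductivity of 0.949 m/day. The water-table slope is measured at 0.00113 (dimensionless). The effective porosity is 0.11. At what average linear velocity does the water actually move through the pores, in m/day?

Hydraulic gradient i = 0.00113.
Darcy flux q = K · i = 0.9490 × 0.001130 = 0.001072 m/day.
Seepage velocity v = q / n_e = 0.001072 / 0.11 = 0.009749 m/day.

0.00975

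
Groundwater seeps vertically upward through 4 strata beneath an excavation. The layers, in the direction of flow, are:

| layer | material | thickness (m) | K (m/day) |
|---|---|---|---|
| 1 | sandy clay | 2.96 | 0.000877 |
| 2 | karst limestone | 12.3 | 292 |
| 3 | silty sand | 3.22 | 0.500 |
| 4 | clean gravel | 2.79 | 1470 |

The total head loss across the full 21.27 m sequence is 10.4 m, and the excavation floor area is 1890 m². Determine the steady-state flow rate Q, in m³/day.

5.81

Flow is perpendicular to layering, so the layers act in series and the equivalent K is the thickness-weighted harmonic mean.
Total thickness L = 2.96 + 12.3 + 3.22 + 2.79 = 21.27 m.
Σ(b_i/K_i) = 2.96/0.000877 + 12.3/292 + 3.22/0.500 + 2.79/1470 = 3382 d.
K_eq = L / Σ(b_i/K_i) = 21.27 / 3382 = 0.006290 m/day.
Q = K_eq · A · (Δh/L) = 0.006290 × 1890 × (10.4/21.27) = 5.813 m³/day.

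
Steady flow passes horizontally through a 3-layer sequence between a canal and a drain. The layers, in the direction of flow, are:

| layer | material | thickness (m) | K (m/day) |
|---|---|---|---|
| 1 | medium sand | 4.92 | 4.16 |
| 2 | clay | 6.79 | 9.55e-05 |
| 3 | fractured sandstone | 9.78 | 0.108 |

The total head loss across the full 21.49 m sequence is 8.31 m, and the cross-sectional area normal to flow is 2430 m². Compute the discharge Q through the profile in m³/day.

Flow is perpendicular to layering, so the layers act in series and the equivalent K is the thickness-weighted harmonic mean.
Total thickness L = 4.92 + 6.79 + 9.78 = 21.49 m.
Σ(b_i/K_i) = 4.92/4.16 + 6.79/9.55e-05 + 9.78/0.108 = 71191 d.
K_eq = L / Σ(b_i/K_i) = 21.49 / 71191 = 0.0003019 m/day.
Q = K_eq · A · (Δh/L) = 0.0003019 × 2430 × (8.31/21.49) = 0.2836 m³/day.

0.284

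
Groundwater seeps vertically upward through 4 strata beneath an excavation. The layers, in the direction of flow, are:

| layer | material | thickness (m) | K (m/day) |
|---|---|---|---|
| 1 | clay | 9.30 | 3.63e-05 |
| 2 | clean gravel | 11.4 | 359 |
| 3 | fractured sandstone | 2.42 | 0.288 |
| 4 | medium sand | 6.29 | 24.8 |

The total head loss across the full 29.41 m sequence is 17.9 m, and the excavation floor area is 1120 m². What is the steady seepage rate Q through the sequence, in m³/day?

Flow is perpendicular to layering, so the layers act in series and the equivalent K is the thickness-weighted harmonic mean.
Total thickness L = 9.30 + 11.4 + 2.42 + 6.29 = 29.41 m.
Σ(b_i/K_i) = 9.30/3.63e-05 + 11.4/359 + 2.42/0.288 + 6.29/24.8 = 2.562e+05 d.
K_eq = L / Σ(b_i/K_i) = 29.41 / 2.562e+05 = 0.0001148 m/day.
Q = K_eq · A · (Δh/L) = 0.0001148 × 1120 × (17.9/29.41) = 0.07825 m³/day.

0.0782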